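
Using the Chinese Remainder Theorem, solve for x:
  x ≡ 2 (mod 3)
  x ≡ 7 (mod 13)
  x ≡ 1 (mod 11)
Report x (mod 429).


Moduli 3, 13, 11 are pairwise coprime; by CRT there is a unique solution modulo M = 3 · 13 · 11 = 429.
Solve pairwise, accumulating the modulus:
  Start with x ≡ 2 (mod 3).
  Combine with x ≡ 7 (mod 13): since gcd(3, 13) = 1, we get a unique residue mod 39.
    Write x = 2 + 3·t and substitute into x ≡ 7 (mod 13): 3·t ≡ 7 − 2 = 5 (mod 13).
    The inverse of 3 mod 13 is 9 (since 3·9 = 27 = 2·13 + 1), so t ≡ 9·5 = 45 ≡ 6 (mod 13).
    Then x = 2 + 3·6 = 20, valid modulo lcm(3, 13) = 39: x ≡ 20 (mod 39).
  Combine with x ≡ 1 (mod 11): since gcd(39, 11) = 1, we get a unique residue mod 429.
    Write x = 20 + 39·t and substitute into x ≡ 1 (mod 11): 39·t ≡ 1 − 20 = -19 (mod 11).
    Reduce coefficients mod 11: 6·t ≡ 3 (mod 11).
    The inverse of 6 mod 11 is 2 (since 6·2 = 12 = 1·11 + 1), so t ≡ 2·3 = 6 ≡ 6 (mod 11).
    Then x = 20 + 39·6 = 254, valid modulo lcm(39, 11) = 429: x ≡ 254 (mod 429).
Verify: 254 mod 3 = 2 ✓, 254 mod 13 = 7 ✓, 254 mod 11 = 1 ✓.

x ≡ 254 (mod 429).


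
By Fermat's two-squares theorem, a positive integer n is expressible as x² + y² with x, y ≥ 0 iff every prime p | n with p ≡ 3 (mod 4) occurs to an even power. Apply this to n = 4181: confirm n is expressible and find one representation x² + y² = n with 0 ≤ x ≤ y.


Step 1: Factor n = 4181 = 37 · 113.
Step 2: Check the mod-4 condition on each prime factor: 37 ≡ 1 (mod 4), exponent 1; 113 ≡ 1 (mod 4), exponent 1.
All primes ≡ 3 (mod 4) appear to even exponent (or don't appear), so by the two-squares theorem n IS expressible as a sum of two squares.
Step 3: Build a representation. Here n = 37 · 113 is a product of primes ≡ 1 (mod 4). Each prime p ≡ 1 (mod 4) is itself a sum of two squares; find a² by testing p − a² for a perfect square:
  37: 37 − 1² = 36 = 6² ⇒ 37 = 1² + 6².
  113: 113 − 1² = 112, 113 − 2² = 109, 113 − 3² = 104, 113 − 4² = 97, 113 − 5² = 88, 113 − 6² = 77, 113 − 7² = 64 = 8² ⇒ 113 = 7² + 8².
  Combine using the Brahmagupta–Fibonacci identity (a² + b²)(c² + d²) = (ac − bd)² + (ad + bc)² = (ac + bd)² + (ad − bc)²:
  37 · 113 = 4181: from (1² + 6²)(7² + 8²), take (1·7 − 6·8, 1·8 + 6·7) = (7 − 48, 8 + 42) = (-41, 50); dropping signs (only squares matter) gives (41, 50); check 41² + 50² = 1681 + 2500 = 4181 ✓.
Step 4: Order so x ≤ y and verify: 41² + 50² = 1681 + 2500 = 4181 = n. ✓

n = 4181 = 41² + 50² (one valid representation with x ≤ y).


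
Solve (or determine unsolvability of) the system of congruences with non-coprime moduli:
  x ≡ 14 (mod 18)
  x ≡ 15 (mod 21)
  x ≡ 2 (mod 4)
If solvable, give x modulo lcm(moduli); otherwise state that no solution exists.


Moduli 18, 21, 4 are not pairwise coprime, so CRT works modulo lcm(m_i) when all pairwise compatibility conditions hold.
Pairwise compatibility: gcd(m_i, m_j) must divide a_i - a_j for every pair.
Merge one congruence at a time:
  Start: x ≡ 14 (mod 18).
  Combine with x ≡ 15 (mod 21): gcd(18, 21) = 3, and 15 - 14 = 1 is NOT divisible by 3.
    ⇒ system is inconsistent (no integer solution).

No solution (the system is inconsistent).


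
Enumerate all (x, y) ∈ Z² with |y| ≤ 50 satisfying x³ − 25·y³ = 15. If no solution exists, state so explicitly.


The equation is x³ - 25y³ = 15. For fixed y, x³ = 25·y³ + 15, so a solution requires the RHS to be a perfect cube.
Strategy: iterate y from -50 to 50, compute RHS = 25·y³ + 15, and check whether it is a (positive or negative) perfect cube.
Check small values of y:
  y = 0: RHS = 15 is not a perfect cube.
  y = 1: RHS = 40 is not a perfect cube.
  y = -1: RHS = -10 is not a perfect cube.
  y = 2: RHS = 215 is not a perfect cube.
  y = -2: RHS = -185 is not a perfect cube.
  y = 3: RHS = 690 is not a perfect cube.
  y = -3: RHS = -660 is not a perfect cube.
Continuing the search up to |y| = 50 finds no solutions either.
No (x, y) in the scanned range satisfies the equation.

No integer solutions with |y| ≤ 50.


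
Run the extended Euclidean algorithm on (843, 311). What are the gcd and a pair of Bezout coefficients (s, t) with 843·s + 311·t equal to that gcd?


Euclidean algorithm on (843, 311) — divide until remainder is 0:
  843 = 2 · 311 + 221
  311 = 1 · 221 + 90
  221 = 2 · 90 + 41
  90 = 2 · 41 + 8
  41 = 5 · 8 + 1
  8 = 8 · 1 + 0
gcd(843, 311) = 1.
Track Bezout coefficients alongside the remainders: start with r₀ = 843 = a·1 + b·0 (s = 1, t = 0) and r₁ = 311 = a·0 + b·1 (s = 0, t = 1); each new remainder r_{k+1} = r_{k-1} − q_k·r_k inherits s_{k+1} = s_{k-1} − q_k·s_k, t_{k+1} = t_{k-1} − q_k·t_k, so r_k = a·s_k + b·t_k at every step:
  q = 2: r = 221, s = 1 − 2·0 = 1, t = 0 − 2·1 = -2  (check: 843·1 + 311·(-2) = 221)
  q = 1: r = 90, s = 0 − 1·1 = -1, t = 1 − 1·(-2) = 3  (check: 843·(-1) + 311·3 = 90)
  q = 2: r = 41, s = 1 − 2·(-1) = 3, t = -2 − 2·3 = -8  (check: 843·3 + 311·(-8) = 41)
  q = 2: r = 8, s = -1 − 2·3 = -7, t = 3 − 2·(-8) = 19  (check: 843·(-7) + 311·19 = 8)
  q = 5: r = 1, s = 3 − 5·(-7) = 38, t = -8 − 5·19 = -103  (check: 843·38 + 311·(-103) = 1)
The row with r = 1 (the gcd) gives the Bezout coefficients s = 38, t = -103.
Result: 843 · (38) + 311 · (-103) = 1.

gcd(843, 311) = 1; s = 38, t = -103 (check: 843·38 + 311·(-103) = 1).


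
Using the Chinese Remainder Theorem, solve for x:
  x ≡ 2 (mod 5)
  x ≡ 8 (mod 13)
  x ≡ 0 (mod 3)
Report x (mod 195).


Moduli 5, 13, 3 are pairwise coprime; by CRT there is a unique solution modulo M = 5 · 13 · 3 = 195.
Solve pairwise, accumulating the modulus:
  Start with x ≡ 2 (mod 5).
  Combine with x ≡ 8 (mod 13): since gcd(5, 13) = 1, we get a unique residue mod 65.
    Write x = 2 + 5·t and substitute into x ≡ 8 (mod 13): 5·t ≡ 8 − 2 = 6 (mod 13).
    The inverse of 5 mod 13 is 8 (since 5·8 = 40 = 3·13 + 1), so t ≡ 8·6 = 48 ≡ 9 (mod 13).
    Then x = 2 + 5·9 = 47, valid modulo lcm(5, 13) = 65: x ≡ 47 (mod 65).
  Combine with x ≡ 0 (mod 3): since gcd(65, 3) = 1, we get a unique residue mod 195.
    Write x = 47 + 65·t and substitute into x ≡ 0 (mod 3): 65·t ≡ 0 − 47 = -47 (mod 3).
    Reduce coefficients mod 3: 2·t ≡ 1 (mod 3).
    The inverse of 2 mod 3 is 2 (since 2·2 = 4 = 1·3 + 1), so t ≡ 2·1 = 2 ≡ 2 (mod 3).
    Then x = 47 + 65·2 = 177, valid modulo lcm(65, 3) = 195: x ≡ 177 (mod 195).
Verify: 177 mod 5 = 2 ✓, 177 mod 13 = 8 ✓, 177 mod 3 = 0 ✓.

x ≡ 177 (mod 195).


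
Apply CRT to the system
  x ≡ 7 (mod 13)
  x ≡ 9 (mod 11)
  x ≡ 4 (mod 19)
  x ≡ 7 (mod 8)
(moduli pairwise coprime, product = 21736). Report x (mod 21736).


Product of moduli M = 13 · 11 · 19 · 8 = 21736.
Merge one congruence at a time:
  Start: x ≡ 7 (mod 13).
  Combine with x ≡ 9 (mod 11); new modulus lcm = 143.
    Write x = 7 + 13·t and substitute into x ≡ 9 (mod 11): 13·t ≡ 9 − 7 = 2 (mod 11).
    Reduce coefficients mod 11: 2·t ≡ 2 (mod 11).
    The inverse of 2 mod 11 is 6 (since 2·6 = 12 = 1·11 + 1), so t ≡ 6·2 = 12 ≡ 1 (mod 11).
    Then x = 7 + 13·1 = 20, valid modulo lcm(13, 11) = 143: x ≡ 20 (mod 143).
  Combine with x ≡ 4 (mod 19); new modulus lcm = 2717.
    Write x = 20 + 143·t and substitute into x ≡ 4 (mod 19): 143·t ≡ 4 − 20 = -16 (mod 19).
    Reduce coefficients mod 19: 10·t ≡ 3 (mod 19).
    The inverse of 10 mod 19 is 2 (since 10·2 = 20 = 1·19 + 1), so t ≡ 2·3 = 6 ≡ 6 (mod 19).
    Then x = 20 + 143·6 = 878, valid modulo lcm(143, 19) = 2717: x ≡ 878 (mod 2717).
  Combine with x ≡ 7 (mod 8); new modulus lcm = 21736.
    Write x = 878 + 2717·t and substitute into x ≡ 7 (mod 8): 2717·t ≡ 7 − 878 = -871 (mod 8).
    Reduce coefficients mod 8: 5·t ≡ 1 (mod 8).
    The inverse of 5 mod 8 is 5 (since 5·5 = 25 = 3·8 + 1), so t ≡ 5·1 = 5 ≡ 5 (mod 8).
    Then x = 878 + 2717·5 = 14463, valid modulo lcm(2717, 8) = 21736: x ≡ 14463 (mod 21736).
Verify against each original: 14463 mod 13 = 7, 14463 mod 11 = 9, 14463 mod 19 = 4, 14463 mod 8 = 7.

x ≡ 14463 (mod 21736).


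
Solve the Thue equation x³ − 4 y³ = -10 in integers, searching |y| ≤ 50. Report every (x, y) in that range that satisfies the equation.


The equation is x³ - 4y³ = -10. For fixed y, x³ = 4·y³ − 10, so a solution requires the RHS to be a perfect cube.
Strategy: iterate y from -50 to 50, compute RHS = 4·y³ − 10, and check whether it is a (positive or negative) perfect cube.
Check small values of y:
  y = 0: RHS = -10 is not a perfect cube.
  y = 1: RHS = -6 is not a perfect cube.
  y = -1: RHS = -14 is not a perfect cube.
  y = 2: RHS = 22 is not a perfect cube.
  y = -2: RHS = -42 is not a perfect cube.
  y = 3: RHS = 98 is not a perfect cube.
  y = -3: RHS = -118 is not a perfect cube.
Continuing the search up to |y| = 50 finds no solutions either.
No (x, y) in the scanned range satisfies the equation.

No integer solutions with |y| ≤ 50.


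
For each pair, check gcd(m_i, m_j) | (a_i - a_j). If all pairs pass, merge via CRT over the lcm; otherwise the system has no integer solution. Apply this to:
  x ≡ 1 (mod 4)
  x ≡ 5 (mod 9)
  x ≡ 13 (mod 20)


Moduli 4, 9, 20 are not pairwise coprime, so CRT works modulo lcm(m_i) when all pairwise compatibility conditions hold.
Pairwise compatibility: gcd(m_i, m_j) must divide a_i - a_j for every pair.
Merge one congruence at a time:
  Start: x ≡ 1 (mod 4).
  Combine with x ≡ 5 (mod 9): gcd(4, 9) = 1; 5 - 1 = 4, which IS divisible by 1, so compatible.
    Write x = 1 + 4·t and substitute into x ≡ 5 (mod 9): 4·t ≡ 5 − 1 = 4 (mod 9).
    The inverse of 4 mod 9 is 7 (since 4·7 = 28 = 3·9 + 1), so t ≡ 7·4 = 28 ≡ 1 (mod 9).
    Then x = 1 + 4·1 = 5, valid modulo lcm(4, 9) = 36: x ≡ 5 (mod 36).
  Combine with x ≡ 13 (mod 20): gcd(36, 20) = 4; 13 - 5 = 8, which IS divisible by 4, so compatible.
    Write x = 5 + 36·t and substitute into x ≡ 13 (mod 20): 36·t ≡ 13 − 5 = 8 (mod 20).
    Divide the congruence (and modulus) by g = 4: 9·t ≡ 2 (mod 5).
    Reduce coefficients mod 5: 4·t ≡ 2 (mod 5).
    The inverse of 4 mod 5 is 4 (since 4·4 = 16 = 3·5 + 1), so t ≡ 4·2 = 8 ≡ 3 (mod 5).
    Then x = 5 + 36·3 = 113, valid modulo lcm(36, 20) = 180: x ≡ 113 (mod 180).
Verify: 113 mod 4 = 1, 113 mod 9 = 5, 113 mod 20 = 13.

x ≡ 113 (mod 180).


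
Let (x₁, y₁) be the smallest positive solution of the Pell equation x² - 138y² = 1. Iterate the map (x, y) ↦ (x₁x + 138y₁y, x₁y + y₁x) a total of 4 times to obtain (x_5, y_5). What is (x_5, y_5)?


Step 1: Find the fundamental solution (x₁, y₁) of x² - 138y² = 1.
  Expand √138 as a continued fraction. a₀ = ⌊√138⌋ = 11; iterate m_{k+1} = d_k·a_k − m_k, d_{k+1} = (138 − m_{k+1}²)/d_k, a_{k+1} = ⌊(a₀ + m_{k+1})/d_{k+1}⌋ (starting m₀ = 0, d₀ = 1), with convergents p_k = a_k·p_{k-1} + p_{k-2}, q_k = a_k·q_{k-1} + q_{k-2} (p₋₁ = 1, q₋₁ = 0):
  k = 0: a₀ = 11; p₀/q₀ = 11/1; p₀² − 138·q₀² = 121 − 138 = -17.
  k = 1: m = 11, d = 17, a = ⌊(11 + 11)/17⌋ = 1; p/q = (1·11 + 1)/(1·1 + 0) = 12/1; p² − 138·q² = 144 − 138 = 6.
  k = 2: m = 6, d = 6, a = ⌊(11 + 6)/6⌋ = 2; p/q = (2·12 + 11)/(2·1 + 1) = 35/3; p² − 138·q² = 1225 − 1242 = -17.
  k = 3: m = 6, d = 17, a = ⌊(11 + 6)/17⌋ = 1; p/q = (1·35 + 12)/(1·3 + 1) = 47/4; p² − 138·q² = 2209 − 2208 = 1.
  The first convergent with p² − 138·q² = 1 gives the fundamental solution (x₁, y₁) = (47, 4).
Step 2: Apply the recurrence (x_{n+1}, y_{n+1}) = (x₁x_n + 138y₁y_n, x₁y_n + y₁x_n) repeatedly.
  From (x_1, y_1) = (47, 4): x_2 = 47·47 + 138·4·4 = 4417; y_2 = 47·4 + 4·47 = 376.
  From (x_2, y_2) = (4417, 376): x_3 = 47·4417 + 138·4·376 = 415151; y_3 = 47·376 + 4·4417 = 35340.
  From (x_3, y_3) = (415151, 35340): x_4 = 47·415151 + 138·4·35340 = 39019777; y_4 = 47·35340 + 4·415151 = 3321584.
  From (x_4, y_4) = (39019777, 3321584): x_5 = 47·39019777 + 138·4·3321584 = 3667443887; y_5 = 47·3321584 + 4·39019777 = 312193556.
Step 3: Verify x_5² - 138·y_5² = 13450144664293668769 - 13450144664293668768 = 1 (should be 1). ✓

(x_1, y_1) = (47, 4); (x_5, y_5) = (3667443887, 312193556).


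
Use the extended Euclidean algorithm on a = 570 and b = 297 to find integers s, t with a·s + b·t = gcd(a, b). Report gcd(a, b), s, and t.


Euclidean algorithm on (570, 297) — divide until remainder is 0:
  570 = 1 · 297 + 273
  297 = 1 · 273 + 24
  273 = 11 · 24 + 9
  24 = 2 · 9 + 6
  9 = 1 · 6 + 3
  6 = 2 · 3 + 0
gcd(570, 297) = 3.
Track Bezout coefficients alongside the remainders: start with r₀ = 570 = a·1 + b·0 (s = 1, t = 0) and r₁ = 297 = a·0 + b·1 (s = 0, t = 1); each new remainder r_{k+1} = r_{k-1} − q_k·r_k inherits s_{k+1} = s_{k-1} − q_k·s_k, t_{k+1} = t_{k-1} − q_k·t_k, so r_k = a·s_k + b·t_k at every step:
  q = 1: r = 273, s = 1 − 1·0 = 1, t = 0 − 1·1 = -1  (check: 570·1 + 297·(-1) = 273)
  q = 1: r = 24, s = 0 − 1·1 = -1, t = 1 − 1·(-1) = 2  (check: 570·(-1) + 297·2 = 24)
  q = 11: r = 9, s = 1 − 11·(-1) = 12, t = -1 − 11·2 = -23  (check: 570·12 + 297·(-23) = 9)
  q = 2: r = 6, s = -1 − 2·12 = -25, t = 2 − 2·(-23) = 48  (check: 570·(-25) + 297·48 = 6)
  q = 1: r = 3, s = 12 − 1·(-25) = 37, t = -23 − 1·48 = -71  (check: 570·37 + 297·(-71) = 3)
The row with r = 3 (the gcd) gives the Bezout coefficients s = 37, t = -71.
Result: 570 · (37) + 297 · (-71) = 3.

gcd(570, 297) = 3; s = 37, t = -71 (check: 570·37 + 297·(-71) = 3).


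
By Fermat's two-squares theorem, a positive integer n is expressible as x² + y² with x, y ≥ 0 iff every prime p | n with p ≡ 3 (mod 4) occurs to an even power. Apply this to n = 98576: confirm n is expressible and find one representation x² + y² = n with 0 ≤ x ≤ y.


Step 1: Factor n = 98576 = 2^4 · 61 · 101.
Step 2: Check the mod-4 condition on each prime factor: 2 = 2 (special); 61 ≡ 1 (mod 4), exponent 1; 101 ≡ 1 (mod 4), exponent 1.
All primes ≡ 3 (mod 4) appear to even exponent (or don't appear), so by the two-squares theorem n IS expressible as a sum of two squares.
Step 3: Build a representation. Group n = k² · m with k = 4 and m = 61 · 101 = 6161 (a product of primes ≡ 1 (mod 4)); a representation of m scales to one of n via (k·x)² + (k·y)² = k²(x² + y²). Each prime p ≡ 1 (mod 4) is itself a sum of two squares; find a² by testing p − a² for a perfect square:
  61: 61 − 1² = 60, 61 − 2² = 57, 61 − 3² = 52, 61 − 4² = 45, 61 − 5² = 36 = 6² ⇒ 61 = 5² + 6².
  101: 101 − 1² = 100 = 10² ⇒ 101 = 1² + 10².
  Combine using the Brahmagupta–Fibonacci identity (a² + b²)(c² + d²) = (ac − bd)² + (ad + bc)² = (ac + bd)² + (ad − bc)²:
  61 · 101 = 6161: from (5² + 6²)(1² + 10²), take (5·1 − 6·10, 5·10 + 6·1) = (5 − 60, 50 + 6) = (-55, 56); dropping signs (only squares matter) gives (55, 56); check 55² + 56² = 3025 + 3136 = 6161 ✓.
  Scale by k = 4: (4·55, 4·56) = (220, 224).
Step 4: Order so x ≤ y and verify: 220² + 224² = 48400 + 50176 = 98576 = n. ✓

n = 98576 = 220² + 224² (one valid representation with x ≤ y).


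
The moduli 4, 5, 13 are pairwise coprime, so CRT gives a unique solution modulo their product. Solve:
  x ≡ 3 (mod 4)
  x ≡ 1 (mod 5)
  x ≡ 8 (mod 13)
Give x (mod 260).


Moduli 4, 5, 13 are pairwise coprime; by CRT there is a unique solution modulo M = 4 · 5 · 13 = 260.
Solve pairwise, accumulating the modulus:
  Start with x ≡ 3 (mod 4).
  Combine with x ≡ 1 (mod 5): since gcd(4, 5) = 1, we get a unique residue mod 20.
    Write x = 3 + 4·t and substitute into x ≡ 1 (mod 5): 4·t ≡ 1 − 3 = -2 (mod 5).
    Reduce coefficients mod 5: 4·t ≡ 3 (mod 5).
    The inverse of 4 mod 5 is 4 (since 4·4 = 16 = 3·5 + 1), so t ≡ 4·3 = 12 ≡ 2 (mod 5).
    Then x = 3 + 4·2 = 11, valid modulo lcm(4, 5) = 20: x ≡ 11 (mod 20).
  Combine with x ≡ 8 (mod 13): since gcd(20, 13) = 1, we get a unique residue mod 260.
    Write x = 11 + 20·t and substitute into x ≡ 8 (mod 13): 20·t ≡ 8 − 11 = -3 (mod 13).
    Reduce coefficients mod 13: 7·t ≡ 10 (mod 13).
    The inverse of 7 mod 13 is 2 (since 7·2 = 14 = 1·13 + 1), so t ≡ 2·10 = 20 ≡ 7 (mod 13).
    Then x = 11 + 20·7 = 151, valid modulo lcm(20, 13) = 260: x ≡ 151 (mod 260).
Verify: 151 mod 4 = 3 ✓, 151 mod 5 = 1 ✓, 151 mod 13 = 8 ✓.

x ≡ 151 (mod 260).


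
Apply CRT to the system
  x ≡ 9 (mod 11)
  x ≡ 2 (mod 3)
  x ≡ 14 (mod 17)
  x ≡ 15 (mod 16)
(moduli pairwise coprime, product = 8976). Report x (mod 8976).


Product of moduli M = 11 · 3 · 17 · 16 = 8976.
Merge one congruence at a time:
  Start: x ≡ 9 (mod 11).
  Combine with x ≡ 2 (mod 3); new modulus lcm = 33.
    Write x = 9 + 11·t and substitute into x ≡ 2 (mod 3): 11·t ≡ 2 − 9 = -7 (mod 3).
    Reduce coefficients mod 3: 2·t ≡ 2 (mod 3).
    The inverse of 2 mod 3 is 2 (since 2·2 = 4 = 1·3 + 1), so t ≡ 2·2 = 4 ≡ 1 (mod 3).
    Then x = 9 + 11·1 = 20, valid modulo lcm(11, 3) = 33: x ≡ 20 (mod 33).
  Combine with x ≡ 14 (mod 17); new modulus lcm = 561.
    Write x = 20 + 33·t and substitute into x ≡ 14 (mod 17): 33·t ≡ 14 − 20 = -6 (mod 17).
    Reduce coefficients mod 17: 16·t ≡ 11 (mod 17).
    The inverse of 16 mod 17 is 16 (since 16·16 = 256 = 15·17 + 1), so t ≡ 16·11 = 176 ≡ 6 (mod 17).
    Then x = 20 + 33·6 = 218, valid modulo lcm(33, 17) = 561: x ≡ 218 (mod 561).
  Combine with x ≡ 15 (mod 16); new modulus lcm = 8976.
    Write x = 218 + 561·t and substitute into x ≡ 15 (mod 16): 561·t ≡ 15 − 218 = -203 (mod 16).
    Reduce coefficients mod 16: 1·t ≡ 5 (mod 16).
    So t ≡ 5 (mod 16).
    Then x = 218 + 561·5 = 3023, valid modulo lcm(561, 16) = 8976: x ≡ 3023 (mod 8976).
Verify against each original: 3023 mod 11 = 9, 3023 mod 3 = 2, 3023 mod 17 = 14, 3023 mod 16 = 15.

x ≡ 3023 (mod 8976).


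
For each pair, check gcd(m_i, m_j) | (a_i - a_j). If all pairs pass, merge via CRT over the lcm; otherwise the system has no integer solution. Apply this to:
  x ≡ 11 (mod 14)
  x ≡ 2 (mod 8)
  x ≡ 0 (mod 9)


Moduli 14, 8, 9 are not pairwise coprime, so CRT works modulo lcm(m_i) when all pairwise compatibility conditions hold.
Pairwise compatibility: gcd(m_i, m_j) must divide a_i - a_j for every pair.
Merge one congruence at a time:
  Start: x ≡ 11 (mod 14).
  Combine with x ≡ 2 (mod 8): gcd(14, 8) = 2, and 2 - 11 = -9 is NOT divisible by 2.
    ⇒ system is inconsistent (no integer solution).

No solution (the system is inconsistent).


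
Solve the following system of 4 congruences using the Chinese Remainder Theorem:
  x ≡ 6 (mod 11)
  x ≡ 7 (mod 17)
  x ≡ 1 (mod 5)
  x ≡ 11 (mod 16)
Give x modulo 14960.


Product of moduli M = 11 · 17 · 5 · 16 = 14960.
Merge one congruence at a time:
  Start: x ≡ 6 (mod 11).
  Combine with x ≡ 7 (mod 17); new modulus lcm = 187.
    Write x = 6 + 11·t and substitute into x ≡ 7 (mod 17): 11·t ≡ 7 − 6 = 1 (mod 17).
    The inverse of 11 mod 17 is 14 (since 11·14 = 154 = 9·17 + 1), so t ≡ 14·1 = 14 ≡ 14 (mod 17).
    Then x = 6 + 11·14 = 160, valid modulo lcm(11, 17) = 187: x ≡ 160 (mod 187).
  Combine with x ≡ 1 (mod 5); new modulus lcm = 935.
    Write x = 160 + 187·t and substitute into x ≡ 1 (mod 5): 187·t ≡ 1 − 160 = -159 (mod 5).
    Reduce coefficients mod 5: 2·t ≡ 1 (mod 5).
    The inverse of 2 mod 5 is 3 (since 2·3 = 6 = 1·5 + 1), so t ≡ 3·1 = 3 ≡ 3 (mod 5).
    Then x = 160 + 187·3 = 721, valid modulo lcm(187, 5) = 935: x ≡ 721 (mod 935).
  Combine with x ≡ 11 (mod 16); new modulus lcm = 14960.
    Write x = 721 + 935·t and substitute into x ≡ 11 (mod 16): 935·t ≡ 11 − 721 = -710 (mod 16).
    Reduce coefficients mod 16: 7·t ≡ 10 (mod 16).
    The inverse of 7 mod 16 is 7 (since 7·7 = 49 = 3·16 + 1), so t ≡ 7·10 = 70 ≡ 6 (mod 16).
    Then x = 721 + 935·6 = 6331, valid modulo lcm(935, 16) = 14960: x ≡ 6331 (mod 14960).
Verify against each original: 6331 mod 11 = 6, 6331 mod 17 = 7, 6331 mod 5 = 1, 6331 mod 16 = 11.

x ≡ 6331 (mod 14960).


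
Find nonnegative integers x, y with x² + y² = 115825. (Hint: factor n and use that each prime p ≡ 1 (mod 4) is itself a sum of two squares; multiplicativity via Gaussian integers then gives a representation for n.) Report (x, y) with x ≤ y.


Step 1: Factor n = 115825 = 5^2 · 41 · 113.
Step 2: Check the mod-4 condition on each prime factor: 5 ≡ 1 (mod 4), exponent 2; 41 ≡ 1 (mod 4), exponent 1; 113 ≡ 1 (mod 4), exponent 1.
All primes ≡ 3 (mod 4) appear to even exponent (or don't appear), so by the two-squares theorem n IS expressible as a sum of two squares.
Step 3: Build a representation. Group n = k² · m with k = 5 and m = 41 · 113 = 4633 (a product of primes ≡ 1 (mod 4)); a representation of m scales to one of n via (k·x)² + (k·y)² = k²(x² + y²). Each prime p ≡ 1 (mod 4) is itself a sum of two squares; find a² by testing p − a² for a perfect square:
  41: 41 − 1² = 40, 41 − 2² = 37, 41 − 3² = 32, 41 − 4² = 25 = 5² ⇒ 41 = 4² + 5².
  113: 113 − 1² = 112, 113 − 2² = 109, 113 − 3² = 104, 113 − 4² = 97, 113 − 5² = 88, 113 − 6² = 77, 113 − 7² = 64 = 8² ⇒ 113 = 7² + 8².
  Combine using the Brahmagupta–Fibonacci identity (a² + b²)(c² + d²) = (ac − bd)² + (ad + bc)² = (ac + bd)² + (ad − bc)²:
  41 · 113 = 4633: from (4² + 5²)(7² + 8²), take (4·7 − 5·8, 4·8 + 5·7) = (28 − 40, 32 + 35) = (-12, 67); dropping signs (only squares matter) gives (12, 67); check 12² + 67² = 144 + 4489 = 4633 ✓.
  Scale by k = 5: (5·12, 5·67) = (60, 335).
Step 4: Order so x ≤ y and verify: 60² + 335² = 3600 + 112225 = 115825 = n. ✓

n = 115825 = 60² + 335² (one valid representation with x ≤ y).


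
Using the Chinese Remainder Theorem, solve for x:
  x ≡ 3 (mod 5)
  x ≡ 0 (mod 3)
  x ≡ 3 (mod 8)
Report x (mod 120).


Moduli 5, 3, 8 are pairwise coprime; by CRT there is a unique solution modulo M = 5 · 3 · 8 = 120.
Solve pairwise, accumulating the modulus:
  Start with x ≡ 3 (mod 5).
  Combine with x ≡ 0 (mod 3): since gcd(5, 3) = 1, we get a unique residue mod 15.
    Write x = 3 + 5·t and substitute into x ≡ 0 (mod 3): 5·t ≡ 0 − 3 = -3 (mod 3).
    Reduce coefficients mod 3: 2·t ≡ 0 (mod 3).
    The inverse of 2 mod 3 is 2 (since 2·2 = 4 = 1·3 + 1), so t ≡ 2·0 = 0 ≡ 0 (mod 3).
    Then x = 3 + 5·0 = 3, valid modulo lcm(5, 3) = 15: x ≡ 3 (mod 15).
  Combine with x ≡ 3 (mod 8): since gcd(15, 8) = 1, we get a unique residue mod 120.
    Write x = 3 + 15·t and substitute into x ≡ 3 (mod 8): 15·t ≡ 3 − 3 = 0 (mod 8).
    Reduce coefficients mod 8: 7·t ≡ 0 (mod 8).
    The inverse of 7 mod 8 is 7 (since 7·7 = 49 = 6·8 + 1), so t ≡ 7·0 = 0 ≡ 0 (mod 8).
    Then x = 3 + 15·0 = 3, valid modulo lcm(15, 8) = 120: x ≡ 3 (mod 120).
Verify: 3 mod 5 = 3 ✓, 3 mod 3 = 0 ✓, 3 mod 8 = 3 ✓.

x ≡ 3 (mod 120).


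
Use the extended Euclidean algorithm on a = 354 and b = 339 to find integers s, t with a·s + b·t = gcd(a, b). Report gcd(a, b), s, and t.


Euclidean algorithm on (354, 339) — divide until remainder is 0:
  354 = 1 · 339 + 15
  339 = 22 · 15 + 9
  15 = 1 · 9 + 6
  9 = 1 · 6 + 3
  6 = 2 · 3 + 0
gcd(354, 339) = 3.
Track Bezout coefficients alongside the remainders: start with r₀ = 354 = a·1 + b·0 (s = 1, t = 0) and r₁ = 339 = a·0 + b·1 (s = 0, t = 1); each new remainder r_{k+1} = r_{k-1} − q_k·r_k inherits s_{k+1} = s_{k-1} − q_k·s_k, t_{k+1} = t_{k-1} − q_k·t_k, so r_k = a·s_k + b·t_k at every step:
  q = 1: r = 15, s = 1 − 1·0 = 1, t = 0 − 1·1 = -1  (check: 354·1 + 339·(-1) = 15)
  q = 22: r = 9, s = 0 − 22·1 = -22, t = 1 − 22·(-1) = 23  (check: 354·(-22) + 339·23 = 9)
  q = 1: r = 6, s = 1 − 1·(-22) = 23, t = -1 − 1·23 = -24  (check: 354·23 + 339·(-24) = 6)
  q = 1: r = 3, s = -22 − 1·23 = -45, t = 23 − 1·(-24) = 47  (check: 354·(-45) + 339·47 = 3)
The row with r = 3 (the gcd) gives the Bezout coefficients s = -45, t = 47.
Result: 354 · (-45) + 339 · (47) = 3.

gcd(354, 339) = 3; s = -45, t = 47 (check: 354·(-45) + 339·47 = 3).


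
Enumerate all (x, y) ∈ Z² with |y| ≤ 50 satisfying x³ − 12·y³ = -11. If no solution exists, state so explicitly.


The equation is x³ - 12y³ = -11. For fixed y, x³ = 12·y³ − 11, so a solution requires the RHS to be a perfect cube.
Strategy: iterate y from -50 to 50, compute RHS = 12·y³ − 11, and check whether it is a (positive or negative) perfect cube.
Check small values of y:
  y = 0: RHS = -11 is not a perfect cube.
  y = 1: RHS = 1 = (1)³ ⇒ x = 1 works.
  y = -1: RHS = -23 is not a perfect cube.
  y = 2: RHS = 85 is not a perfect cube.
  y = -2: RHS = -107 is not a perfect cube.
  y = 3: RHS = 313 is not a perfect cube.
  y = -3: RHS = -335 is not a perfect cube.
Continuing the search up to |y| = 50 finds no further solutions beyond those listed.
Collected solutions: (1, 1).

Solutions (with |y| ≤ 50): (1, 1).


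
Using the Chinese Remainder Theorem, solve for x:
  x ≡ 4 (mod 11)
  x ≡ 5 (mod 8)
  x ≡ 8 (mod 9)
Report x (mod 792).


Moduli 11, 8, 9 are pairwise coprime; by CRT there is a unique solution modulo M = 11 · 8 · 9 = 792.
Solve pairwise, accumulating the modulus:
  Start with x ≡ 4 (mod 11).
  Combine with x ≡ 5 (mod 8): since gcd(11, 8) = 1, we get a unique residue mod 88.
    Write x = 4 + 11·t and substitute into x ≡ 5 (mod 8): 11·t ≡ 5 − 4 = 1 (mod 8).
    Reduce coefficients mod 8: 3·t ≡ 1 (mod 8).
    The inverse of 3 mod 8 is 3 (since 3·3 = 9 = 1·8 + 1), so t ≡ 3·1 = 3 ≡ 3 (mod 8).
    Then x = 4 + 11·3 = 37, valid modulo lcm(11, 8) = 88: x ≡ 37 (mod 88).
  Combine with x ≡ 8 (mod 9): since gcd(88, 9) = 1, we get a unique residue mod 792.
    Write x = 37 + 88·t and substitute into x ≡ 8 (mod 9): 88·t ≡ 8 − 37 = -29 (mod 9).
    Reduce coefficients mod 9: 7·t ≡ 7 (mod 9).
    The inverse of 7 mod 9 is 4 (since 7·4 = 28 = 3·9 + 1), so t ≡ 4·7 = 28 ≡ 1 (mod 9).
    Then x = 37 + 88·1 = 125, valid modulo lcm(88, 9) = 792: x ≡ 125 (mod 792).
Verify: 125 mod 11 = 4 ✓, 125 mod 8 = 5 ✓, 125 mod 9 = 8 ✓.

x ≡ 125 (mod 792).


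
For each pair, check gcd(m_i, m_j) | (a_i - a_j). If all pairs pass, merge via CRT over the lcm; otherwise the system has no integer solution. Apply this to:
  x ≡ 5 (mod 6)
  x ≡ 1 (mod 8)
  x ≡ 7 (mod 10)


Moduli 6, 8, 10 are not pairwise coprime, so CRT works modulo lcm(m_i) when all pairwise compatibility conditions hold.
Pairwise compatibility: gcd(m_i, m_j) must divide a_i - a_j for every pair.
Merge one congruence at a time:
  Start: x ≡ 5 (mod 6).
  Combine with x ≡ 1 (mod 8): gcd(6, 8) = 2; 1 - 5 = -4, which IS divisible by 2, so compatible.
    Write x = 5 + 6·t and substitute into x ≡ 1 (mod 8): 6·t ≡ 1 − 5 = -4 (mod 8).
    Divide the congruence (and modulus) by g = 2: 3·t ≡ -2 (mod 4).
    Reduce coefficients mod 4: 3·t ≡ 2 (mod 4).
    The inverse of 3 mod 4 is 3 (since 3·3 = 9 = 2·4 + 1), so t ≡ 3·2 = 6 ≡ 2 (mod 4).
    Then x = 5 + 6·2 = 17, valid modulo lcm(6, 8) = 24: x ≡ 17 (mod 24).
  Combine with x ≡ 7 (mod 10): gcd(24, 10) = 2; 7 - 17 = -10, which IS divisible by 2, so compatible.
    Write x = 17 + 24·t and substitute into x ≡ 7 (mod 10): 24·t ≡ 7 − 17 = -10 (mod 10).
    Divide the congruence (and modulus) by g = 2: 12·t ≡ -5 (mod 5).
    Reduce coefficients mod 5: 2·t ≡ 0 (mod 5).
    The inverse of 2 mod 5 is 3 (since 2·3 = 6 = 1·5 + 1), so t ≡ 3·0 = 0 ≡ 0 (mod 5).
    Then x = 17 + 24·0 = 17, valid modulo lcm(24, 10) = 120: x ≡ 17 (mod 120).
Verify: 17 mod 6 = 5, 17 mod 8 = 1, 17 mod 10 = 7.

x ≡ 17 (mod 120).


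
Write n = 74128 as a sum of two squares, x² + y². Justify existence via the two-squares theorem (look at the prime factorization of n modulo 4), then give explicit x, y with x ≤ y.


Step 1: Factor n = 74128 = 2^4 · 41 · 113.
Step 2: Check the mod-4 condition on each prime factor: 2 = 2 (special); 41 ≡ 1 (mod 4), exponent 1; 113 ≡ 1 (mod 4), exponent 1.
All primes ≡ 3 (mod 4) appear to even exponent (or don't appear), so by the two-squares theorem n IS expressible as a sum of two squares.
Step 3: Build a representation. Group n = k² · m with k = 4 and m = 41 · 113 = 4633 (a product of primes ≡ 1 (mod 4)); a representation of m scales to one of n via (k·x)² + (k·y)² = k²(x² + y²). Each prime p ≡ 1 (mod 4) is itself a sum of two squares; find a² by testing p − a² for a perfect square:
  41: 41 − 1² = 40, 41 − 2² = 37, 41 − 3² = 32, 41 − 4² = 25 = 5² ⇒ 41 = 4² + 5².
  113: 113 − 1² = 112, 113 − 2² = 109, 113 − 3² = 104, 113 − 4² = 97, 113 − 5² = 88, 113 − 6² = 77, 113 − 7² = 64 = 8² ⇒ 113 = 7² + 8².
  Combine using the Brahmagupta–Fibonacci identity (a² + b²)(c² + d²) = (ac − bd)² + (ad + bc)² = (ac + bd)² + (ad − bc)²:
  41 · 113 = 4633: from (4² + 5²)(7² + 8²), take (4·7 − 5·8, 4·8 + 5·7) = (28 − 40, 32 + 35) = (-12, 67); dropping signs (only squares matter) gives (12, 67); check 12² + 67² = 144 + 4489 = 4633 ✓.
  Scale by k = 4: (4·12, 4·67) = (48, 268).
Step 4: Order so x ≤ y and verify: 48² + 268² = 2304 + 71824 = 74128 = n. ✓

n = 74128 = 48² + 268² (one valid representation with x ≤ y).


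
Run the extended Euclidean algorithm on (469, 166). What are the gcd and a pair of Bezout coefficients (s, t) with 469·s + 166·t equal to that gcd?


Euclidean algorithm on (469, 166) — divide until remainder is 0:
  469 = 2 · 166 + 137
  166 = 1 · 137 + 29
  137 = 4 · 29 + 21
  29 = 1 · 21 + 8
  21 = 2 · 8 + 5
  8 = 1 · 5 + 3
  5 = 1 · 3 + 2
  3 = 1 · 2 + 1
  2 = 2 · 1 + 0
gcd(469, 166) = 1.
Track Bezout coefficients alongside the remainders: start with r₀ = 469 = a·1 + b·0 (s = 1, t = 0) and r₁ = 166 = a·0 + b·1 (s = 0, t = 1); each new remainder r_{k+1} = r_{k-1} − q_k·r_k inherits s_{k+1} = s_{k-1} − q_k·s_k, t_{k+1} = t_{k-1} − q_k·t_k, so r_k = a·s_k + b·t_k at every step:
  q = 2: r = 137, s = 1 − 2·0 = 1, t = 0 − 2·1 = -2  (check: 469·1 + 166·(-2) = 137)
  q = 1: r = 29, s = 0 − 1·1 = -1, t = 1 − 1·(-2) = 3  (check: 469·(-1) + 166·3 = 29)
  q = 4: r = 21, s = 1 − 4·(-1) = 5, t = -2 − 4·3 = -14  (check: 469·5 + 166·(-14) = 21)
  q = 1: r = 8, s = -1 − 1·5 = -6, t = 3 − 1·(-14) = 17  (check: 469·(-6) + 166·17 = 8)
  q = 2: r = 5, s = 5 − 2·(-6) = 17, t = -14 − 2·17 = -48  (check: 469·17 + 166·(-48) = 5)
  q = 1: r = 3, s = -6 − 1·17 = -23, t = 17 − 1·(-48) = 65  (check: 469·(-23) + 166·65 = 3)
  q = 1: r = 2, s = 17 − 1·(-23) = 40, t = -48 − 1·65 = -113  (check: 469·40 + 166·(-113) = 2)
  q = 1: r = 1, s = -23 − 1·40 = -63, t = 65 − 1·(-113) = 178  (check: 469·(-63) + 166·178 = 1)
The row with r = 1 (the gcd) gives the Bezout coefficients s = -63, t = 178.
Result: 469 · (-63) + 166 · (178) = 1.

gcd(469, 166) = 1; s = -63, t = 178 (check: 469·(-63) + 166·178 = 1).


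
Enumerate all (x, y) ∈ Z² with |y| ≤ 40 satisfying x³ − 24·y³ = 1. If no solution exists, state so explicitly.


The equation is x³ - 24y³ = 1. For fixed y, x³ = 24·y³ + 1, so a solution requires the RHS to be a perfect cube.
Strategy: iterate y from -40 to 40, compute RHS = 24·y³ + 1, and check whether it is a (positive or negative) perfect cube.
Check small values of y:
  y = 0: RHS = 1 = (1)³ ⇒ x = 1 works.
  y = 1: RHS = 25 is not a perfect cube.
  y = -1: RHS = -23 is not a perfect cube.
  y = 2: RHS = 193 is not a perfect cube.
  y = -2: RHS = -191 is not a perfect cube.
  y = 3: RHS = 649 is not a perfect cube.
  y = -3: RHS = -647 is not a perfect cube.
Continuing the search up to |y| = 40 finds no further solutions beyond those listed.
Collected solutions: (1, 0).

Solutions (with |y| ≤ 40): (1, 0).


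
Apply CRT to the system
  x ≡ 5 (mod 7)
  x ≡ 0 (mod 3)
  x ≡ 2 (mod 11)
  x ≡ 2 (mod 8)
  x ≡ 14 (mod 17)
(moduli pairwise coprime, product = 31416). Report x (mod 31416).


Product of moduli M = 7 · 3 · 11 · 8 · 17 = 31416.
Merge one congruence at a time:
  Start: x ≡ 5 (mod 7).
  Combine with x ≡ 0 (mod 3); new modulus lcm = 21.
    Write x = 5 + 7·t and substitute into x ≡ 0 (mod 3): 7·t ≡ 0 − 5 = -5 (mod 3).
    Reduce coefficients mod 3: 1·t ≡ 1 (mod 3).
    So t ≡ 1 (mod 3).
    Then x = 5 + 7·1 = 12, valid modulo lcm(7, 3) = 21: x ≡ 12 (mod 21).
  Combine with x ≡ 2 (mod 11); new modulus lcm = 231.
    Write x = 12 + 21·t and substitute into x ≡ 2 (mod 11): 21·t ≡ 2 − 12 = -10 (mod 11).
    Reduce coefficients mod 11: 10·t ≡ 1 (mod 11).
    The inverse of 10 mod 11 is 10 (since 10·10 = 100 = 9·11 + 1), so t ≡ 10·1 = 10 ≡ 10 (mod 11).
    Then x = 12 + 21·10 = 222, valid modulo lcm(21, 11) = 231: x ≡ 222 (mod 231).
  Combine with x ≡ 2 (mod 8); new modulus lcm = 1848.
    Write x = 222 + 231·t and substitute into x ≡ 2 (mod 8): 231·t ≡ 2 − 222 = -220 (mod 8).
    Reduce coefficients mod 8: 7·t ≡ 4 (mod 8).
    The inverse of 7 mod 8 is 7 (since 7·7 = 49 = 6·8 + 1), so t ≡ 7·4 = 28 ≡ 4 (mod 8).
    Then x = 222 + 231·4 = 1146, valid modulo lcm(231, 8) = 1848: x ≡ 1146 (mod 1848).
  Combine with x ≡ 14 (mod 17); new modulus lcm = 31416.
    Write x = 1146 + 1848·t and substitute into x ≡ 14 (mod 17): 1848·t ≡ 14 − 1146 = -1132 (mod 17).
    Reduce coefficients mod 17: 12·t ≡ 7 (mod 17).
    The inverse of 12 mod 17 is 10 (since 12·10 = 120 = 7·17 + 1), so t ≡ 10·7 = 70 ≡ 2 (mod 17).
    Then x = 1146 + 1848·2 = 4842, valid modulo lcm(1848, 17) = 31416: x ≡ 4842 (mod 31416).
Verify against each original: 4842 mod 7 = 5, 4842 mod 3 = 0, 4842 mod 11 = 2, 4842 mod 8 = 2, 4842 mod 17 = 14.

x ≡ 4842 (mod 31416).


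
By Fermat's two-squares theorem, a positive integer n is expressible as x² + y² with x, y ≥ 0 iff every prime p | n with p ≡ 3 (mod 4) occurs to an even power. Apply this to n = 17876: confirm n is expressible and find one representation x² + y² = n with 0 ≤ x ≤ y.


Step 1: Factor n = 17876 = 2^2 · 41 · 109.
Step 2: Check the mod-4 condition on each prime factor: 2 = 2 (special); 41 ≡ 1 (mod 4), exponent 1; 109 ≡ 1 (mod 4), exponent 1.
All primes ≡ 3 (mod 4) appear to even exponent (or don't appear), so by the two-squares theorem n IS expressible as a sum of two squares.
Step 3: Build a representation. Group n = k² · m with k = 2 and m = 41 · 109 = 4469 (a product of primes ≡ 1 (mod 4)); a representation of m scales to one of n via (k·x)² + (k·y)² = k²(x² + y²). Each prime p ≡ 1 (mod 4) is itself a sum of two squares; find a² by testing p − a² for a perfect square:
  41: 41 − 1² = 40, 41 − 2² = 37, 41 − 3² = 32, 41 − 4² = 25 = 5² ⇒ 41 = 4² + 5².
  109: 109 − 1² = 108, 109 − 2² = 105, 109 − 3² = 100 = 10² ⇒ 109 = 3² + 10².
  Combine using the Brahmagupta–Fibonacci identity (a² + b²)(c² + d²) = (ac − bd)² + (ad + bc)² = (ac + bd)² + (ad − bc)²:
  41 · 109 = 4469: from (4² + 5²)(3² + 10²), take (4·3 − 5·10, 4·10 + 5·3) = (12 − 50, 40 + 15) = (-38, 55); dropping signs (only squares matter) gives (38, 55); check 38² + 55² = 1444 + 3025 = 4469 ✓.
  Scale by k = 2: (2·38, 2·55) = (76, 110).
Step 4: Order so x ≤ y and verify: 76² + 110² = 5776 + 12100 = 17876 = n. ✓

n = 17876 = 76² + 110² (one valid representation with x ≤ y).


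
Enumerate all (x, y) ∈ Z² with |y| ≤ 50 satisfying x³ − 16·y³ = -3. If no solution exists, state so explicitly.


The equation is x³ - 16y³ = -3. For fixed y, x³ = 16·y³ − 3, so a solution requires the RHS to be a perfect cube.
Strategy: iterate y from -50 to 50, compute RHS = 16·y³ − 3, and check whether it is a (positive or negative) perfect cube.
Check small values of y:
  y = 0: RHS = -3 is not a perfect cube.
  y = 1: RHS = 13 is not a perfect cube.
  y = -1: RHS = -19 is not a perfect cube.
  y = 2: RHS = 125 = (5)³ ⇒ x = 5 works.
  y = -2: RHS = -131 is not a perfect cube.
  y = 3: RHS = 429 is not a perfect cube.
  y = -3: RHS = -435 is not a perfect cube.
Continuing the search up to |y| = 50 finds no further solutions beyond those listed.
Collected solutions: (5, 2).

Solutions (with |y| ≤ 50): (5, 2).


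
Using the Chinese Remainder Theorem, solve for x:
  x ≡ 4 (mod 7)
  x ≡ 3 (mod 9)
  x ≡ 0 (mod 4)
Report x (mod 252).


Moduli 7, 9, 4 are pairwise coprime; by CRT there is a unique solution modulo M = 7 · 9 · 4 = 252.
Solve pairwise, accumulating the modulus:
  Start with x ≡ 4 (mod 7).
  Combine with x ≡ 3 (mod 9): since gcd(7, 9) = 1, we get a unique residue mod 63.
    Write x = 4 + 7·t and substitute into x ≡ 3 (mod 9): 7·t ≡ 3 − 4 = -1 (mod 9).
    Reduce coefficients mod 9: 7·t ≡ 8 (mod 9).
    The inverse of 7 mod 9 is 4 (since 7·4 = 28 = 3·9 + 1), so t ≡ 4·8 = 32 ≡ 5 (mod 9).
    Then x = 4 + 7·5 = 39, valid modulo lcm(7, 9) = 63: x ≡ 39 (mod 63).
  Combine with x ≡ 0 (mod 4): since gcd(63, 4) = 1, we get a unique residue mod 252.
    Write x = 39 + 63·t and substitute into x ≡ 0 (mod 4): 63·t ≡ 0 − 39 = -39 (mod 4).
    Reduce coefficients mod 4: 3·t ≡ 1 (mod 4).
    The inverse of 3 mod 4 is 3 (since 3·3 = 9 = 2·4 + 1), so t ≡ 3·1 = 3 ≡ 3 (mod 4).
    Then x = 39 + 63·3 = 228, valid modulo lcm(63, 4) = 252: x ≡ 228 (mod 252).
Verify: 228 mod 7 = 4 ✓, 228 mod 9 = 3 ✓, 228 mod 4 = 0 ✓.

x ≡ 228 (mod 252).


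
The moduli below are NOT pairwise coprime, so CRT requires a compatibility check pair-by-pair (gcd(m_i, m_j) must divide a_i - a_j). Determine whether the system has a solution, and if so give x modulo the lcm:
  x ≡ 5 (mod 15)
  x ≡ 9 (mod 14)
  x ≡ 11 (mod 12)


Moduli 15, 14, 12 are not pairwise coprime, so CRT works modulo lcm(m_i) when all pairwise compatibility conditions hold.
Pairwise compatibility: gcd(m_i, m_j) must divide a_i - a_j for every pair.
Merge one congruence at a time:
  Start: x ≡ 5 (mod 15).
  Combine with x ≡ 9 (mod 14): gcd(15, 14) = 1; 9 - 5 = 4, which IS divisible by 1, so compatible.
    Write x = 5 + 15·t and substitute into x ≡ 9 (mod 14): 15·t ≡ 9 − 5 = 4 (mod 14).
    Reduce coefficients mod 14: 1·t ≡ 4 (mod 14).
    So t ≡ 4 (mod 14).
    Then x = 5 + 15·4 = 65, valid modulo lcm(15, 14) = 210: x ≡ 65 (mod 210).
  Combine with x ≡ 11 (mod 12): gcd(210, 12) = 6; 11 - 65 = -54, which IS divisible by 6, so compatible.
    Write x = 65 + 210·t and substitute into x ≡ 11 (mod 12): 210·t ≡ 11 − 65 = -54 (mod 12).
    Divide the congruence (and modulus) by g = 6: 35·t ≡ -9 (mod 2).
    Reduce coefficients mod 2: 1·t ≡ 1 (mod 2).
    So t ≡ 1 (mod 2).
    Then x = 65 + 210·1 = 275, valid modulo lcm(210, 12) = 420: x ≡ 275 (mod 420).
Verify: 275 mod 15 = 5, 275 mod 14 = 9, 275 mod 12 = 11.

x ≡ 275 (mod 420).


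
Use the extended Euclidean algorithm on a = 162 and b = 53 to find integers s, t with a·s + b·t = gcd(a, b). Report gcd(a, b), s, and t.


Euclidean algorithm on (162, 53) — divide until remainder is 0:
  162 = 3 · 53 + 3
  53 = 17 · 3 + 2
  3 = 1 · 2 + 1
  2 = 2 · 1 + 0
gcd(162, 53) = 1.
Track Bezout coefficients alongside the remainders: start with r₀ = 162 = a·1 + b·0 (s = 1, t = 0) and r₁ = 53 = a·0 + b·1 (s = 0, t = 1); each new remainder r_{k+1} = r_{k-1} − q_k·r_k inherits s_{k+1} = s_{k-1} − q_k·s_k, t_{k+1} = t_{k-1} − q_k·t_k, so r_k = a·s_k + b·t_k at every step:
  q = 3: r = 3, s = 1 − 3·0 = 1, t = 0 − 3·1 = -3  (check: 162·1 + 53·(-3) = 3)
  q = 17: r = 2, s = 0 − 17·1 = -17, t = 1 − 17·(-3) = 52  (check: 162·(-17) + 53·52 = 2)
  q = 1: r = 1, s = 1 − 1·(-17) = 18, t = -3 − 1·52 = -55  (check: 162·18 + 53·(-55) = 1)
The row with r = 1 (the gcd) gives the Bezout coefficients s = 18, t = -55.
Result: 162 · (18) + 53 · (-55) = 1.

gcd(162, 53) = 1; s = 18, t = -55 (check: 162·18 + 53·(-55) = 1).


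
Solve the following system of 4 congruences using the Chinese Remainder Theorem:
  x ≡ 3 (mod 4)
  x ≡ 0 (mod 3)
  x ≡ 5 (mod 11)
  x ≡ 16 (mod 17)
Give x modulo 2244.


Product of moduli M = 4 · 3 · 11 · 17 = 2244.
Merge one congruence at a time:
  Start: x ≡ 3 (mod 4).
  Combine with x ≡ 0 (mod 3); new modulus lcm = 12.
    Write x = 3 + 4·t and substitute into x ≡ 0 (mod 3): 4·t ≡ 0 − 3 = -3 (mod 3).
    Reduce coefficients mod 3: 1·t ≡ 0 (mod 3).
    So t ≡ 0 (mod 3).
    Then x = 3 + 4·0 = 3, valid modulo lcm(4, 3) = 12: x ≡ 3 (mod 12).
  Combine with x ≡ 5 (mod 11); new modulus lcm = 132.
    Write x = 3 + 12·t and substitute into x ≡ 5 (mod 11): 12·t ≡ 5 − 3 = 2 (mod 11).
    Reduce coefficients mod 11: 1·t ≡ 2 (mod 11).
    So t ≡ 2 (mod 11).
    Then x = 3 + 12·2 = 27, valid modulo lcm(12, 11) = 132: x ≡ 27 (mod 132).
  Combine with x ≡ 16 (mod 17); new modulus lcm = 2244.
    Write x = 27 + 132·t and substitute into x ≡ 16 (mod 17): 132·t ≡ 16 − 27 = -11 (mod 17).
    Reduce coefficients mod 17: 13·t ≡ 6 (mod 17).
    The inverse of 13 mod 17 is 4 (since 13·4 = 52 = 3·17 + 1), so t ≡ 4·6 = 24 ≡ 7 (mod 17).
    Then x = 27 + 132·7 = 951, valid modulo lcm(132, 17) = 2244: x ≡ 951 (mod 2244).
Verify against each original: 951 mod 4 = 3, 951 mod 3 = 0, 951 mod 11 = 5, 951 mod 17 = 16.

x ≡ 951 (mod 2244).
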